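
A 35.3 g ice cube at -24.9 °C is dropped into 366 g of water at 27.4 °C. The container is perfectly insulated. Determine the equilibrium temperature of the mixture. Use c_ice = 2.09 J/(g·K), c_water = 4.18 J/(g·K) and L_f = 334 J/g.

Let T be the final temperature. ΣQ_i = 0:
ice -24.9→0 °C: 35.3·2.09·24.9 = 1837
  latent heat to melt: 35.3·334 = 11790
  meltwater 0→T: 35.3·4.18·T = 147.55 T
  water cools: 366·4.18·(T − 27.4) = 1529.9(T − 27.4)
1677.4 T = 41919 − 13627 = 28291
T ≈ 16.87 °C. Since T > 0 °C, the all-ice-melts assumption holds.

T_f ≈ 16.9 °C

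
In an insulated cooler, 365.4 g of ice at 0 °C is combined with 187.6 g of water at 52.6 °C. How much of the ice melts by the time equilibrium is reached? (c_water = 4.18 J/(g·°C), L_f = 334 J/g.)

Heat available from the water dropping to 0 °C: 187.6·4.18·52.6 = 41247 J.
Fully melting the ice requires m_ice L_f = 365.4·334 = 122044 J.
41247 J < 122044 J, so only part of the ice melts and the system sits at 0 °C.
m_melt = 41247 / L_f = 123.5 g.

m_melted ≈ 123 g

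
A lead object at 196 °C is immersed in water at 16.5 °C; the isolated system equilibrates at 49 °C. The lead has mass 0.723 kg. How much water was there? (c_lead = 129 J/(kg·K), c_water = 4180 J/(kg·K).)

m ≈ 0.101 kg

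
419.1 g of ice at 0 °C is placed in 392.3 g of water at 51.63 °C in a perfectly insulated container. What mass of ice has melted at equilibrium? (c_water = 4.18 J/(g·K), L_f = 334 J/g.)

m_melted ≈ 253 g

Water can give up m c ΔT = 392.3·4.18·51.63 = 84664 J before reaching 0 °C.
Melting all 419.1 g of ice would need 419.1·334 = 139979 J.
Since 84664 < 139979 J, not all the ice melts; equilibrium is at 0 °C.
Mass melted = 84664/334 ≈ 253.5 g.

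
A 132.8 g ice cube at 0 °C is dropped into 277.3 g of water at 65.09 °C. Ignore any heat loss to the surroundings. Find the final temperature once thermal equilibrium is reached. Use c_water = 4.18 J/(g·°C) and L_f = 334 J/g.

T_f ≈ 18.1 °C

Let T be the final temperature. ΣQ_i = 0:
melt ice: 132.8×334 = 44355; warm the meltwater: 555.1 T; water: 1159.1(T − 65.09)
1714.2 T = 75447 − 44355 = 31092
T ≈ 18.14 °C — above 0 °C, consistent with complete melting.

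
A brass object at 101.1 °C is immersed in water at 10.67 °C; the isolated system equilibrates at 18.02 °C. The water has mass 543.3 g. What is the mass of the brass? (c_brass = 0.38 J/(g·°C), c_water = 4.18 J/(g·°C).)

m ≈ 529 g

|Q_brass| = |Q_water|:
m×0.38×(101.1 − 18.02) = 543.3×4.18×(18.02 − 10.67)
31.57 m = 16692  ⇒  m ≈ 528.7 g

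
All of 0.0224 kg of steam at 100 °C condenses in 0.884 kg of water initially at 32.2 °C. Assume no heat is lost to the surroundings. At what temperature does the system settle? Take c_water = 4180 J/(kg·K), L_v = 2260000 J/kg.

T_f ≈ 47.2 °C

Heat gained plus heat lost sum to zero:
latent heat released on condensation: 0.0224×2260000 = 50624; condensed water 100 °C→T: 93.63(T − 100); water warms: 0.884×4180×(T − 32.2) = 3695.1(T − 32.2)
3788.8 T = 50624 + 9363.2 + 118983 = 178970
T ≈ 47.24 °C (< 100 °C, so full condensation is consistent).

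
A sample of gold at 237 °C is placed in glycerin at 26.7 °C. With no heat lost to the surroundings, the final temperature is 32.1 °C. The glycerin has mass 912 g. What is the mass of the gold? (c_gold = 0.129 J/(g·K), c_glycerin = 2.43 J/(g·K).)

|Q_gold| = |Q_glycerin|:
m·0.129·(237 − 32.1) = 912·2.43·(32.1 − 26.7)
26.43 m = 11967  ⇒  m ≈ 452.8 g

m ≈ 453 g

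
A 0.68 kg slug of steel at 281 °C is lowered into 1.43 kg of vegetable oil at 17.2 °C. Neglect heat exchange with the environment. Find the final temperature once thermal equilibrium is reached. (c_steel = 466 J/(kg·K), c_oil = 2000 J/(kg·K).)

T_f ≈ 43.5 °C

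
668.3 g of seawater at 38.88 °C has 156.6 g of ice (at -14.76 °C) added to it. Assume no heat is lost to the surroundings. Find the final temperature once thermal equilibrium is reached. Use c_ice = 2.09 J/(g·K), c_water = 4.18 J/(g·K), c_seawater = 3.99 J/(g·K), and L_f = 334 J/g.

T_f ≈ 14.0 °C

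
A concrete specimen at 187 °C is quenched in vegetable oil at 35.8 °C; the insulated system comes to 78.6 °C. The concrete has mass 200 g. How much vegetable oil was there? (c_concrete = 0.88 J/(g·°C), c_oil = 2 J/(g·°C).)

m ≈ 223 g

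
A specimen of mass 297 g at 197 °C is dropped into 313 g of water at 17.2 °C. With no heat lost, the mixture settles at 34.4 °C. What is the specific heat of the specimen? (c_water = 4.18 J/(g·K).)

Heat gained plus heat lost sum to zero:
297×c×(34.4 − 197) + 313×4.18×(34.4 − 17.2) = 0
-48292 c = -22503
c = -22503/-48292 ≈ 0.466 J/(g·K)

c ≈ 0.466 J/(g·K)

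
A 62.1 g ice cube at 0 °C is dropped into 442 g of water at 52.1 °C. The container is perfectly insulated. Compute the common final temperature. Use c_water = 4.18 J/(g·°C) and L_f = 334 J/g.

T_f ≈ 35.8 °C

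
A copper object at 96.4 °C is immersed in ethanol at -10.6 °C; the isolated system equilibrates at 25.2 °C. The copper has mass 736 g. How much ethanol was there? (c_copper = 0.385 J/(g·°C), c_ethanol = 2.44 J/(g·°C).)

m ≈ 231 g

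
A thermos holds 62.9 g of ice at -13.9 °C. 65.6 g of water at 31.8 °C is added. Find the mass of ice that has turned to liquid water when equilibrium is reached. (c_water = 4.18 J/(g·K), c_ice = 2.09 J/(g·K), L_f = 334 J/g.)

m_melted ≈ 20.6 g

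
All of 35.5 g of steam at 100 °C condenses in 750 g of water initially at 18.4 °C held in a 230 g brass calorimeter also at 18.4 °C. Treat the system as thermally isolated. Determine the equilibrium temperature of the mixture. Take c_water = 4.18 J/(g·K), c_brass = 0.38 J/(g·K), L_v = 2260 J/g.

T_f ≈ 45.8 °C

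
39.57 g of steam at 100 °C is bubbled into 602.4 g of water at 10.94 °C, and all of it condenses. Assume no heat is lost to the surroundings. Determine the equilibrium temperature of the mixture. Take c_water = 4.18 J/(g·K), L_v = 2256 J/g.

Taking heat into each body as positive, Σ m c ΔT = 0:
condense steam: −39.57·2256 = −89270; condensed water 100 °C→T: 165.4(T − 100); original water: 2518(T − 10.94)
2683.4 T = 89270 + 16540 + 27547 = 133357
T ≈ 49.70 °C — below 100 °C, confirming all the steam condensed.

T_f ≈ 49.7 °C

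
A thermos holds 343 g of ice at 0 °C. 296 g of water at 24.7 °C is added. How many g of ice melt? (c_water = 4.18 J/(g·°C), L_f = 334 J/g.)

Cooling the water to 0 °C releases 296×4.18×24.7 = 30561 J.
Fully melting the ice requires m_ice L_f = 343×334 = 114562 J.
Since 30561 < 114562 J, not all the ice melts; equilibrium is at 0 °C.
m_melt = 30561 / L_f = 91.5 g.

m_melted ≈ 91.5 g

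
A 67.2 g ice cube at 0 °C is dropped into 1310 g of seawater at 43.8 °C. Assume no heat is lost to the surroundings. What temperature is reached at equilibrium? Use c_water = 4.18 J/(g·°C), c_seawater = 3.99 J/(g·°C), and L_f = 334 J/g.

T_f ≈ 37.5 °C

Heat gained plus heat lost sum to zero:
fusion: m_ice L_f = 67.2·334 = 22445; meltwater 0→T: 67.2·4.18·T = 280.9 T; seawater cools: 1310·3.99·(T − 43.8) = 5226.9(T − 43.8)
5507.8 T = 228938 − 22445 = 206493
T ≈ 37.49 °C. Since T > 0 °C, the all-ice-melts assumption holds.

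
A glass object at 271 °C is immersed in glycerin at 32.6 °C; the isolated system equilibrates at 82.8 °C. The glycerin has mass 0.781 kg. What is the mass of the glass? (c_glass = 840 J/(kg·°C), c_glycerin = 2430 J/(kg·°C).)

|Q_glass| = |Q_glycerin|:
m×840×(271 − 82.8) = 0.781×2430×(82.8 − 32.6)
158088 m = 95271  ⇒  m ≈ 0.6026 kg

m ≈ 0.603 kg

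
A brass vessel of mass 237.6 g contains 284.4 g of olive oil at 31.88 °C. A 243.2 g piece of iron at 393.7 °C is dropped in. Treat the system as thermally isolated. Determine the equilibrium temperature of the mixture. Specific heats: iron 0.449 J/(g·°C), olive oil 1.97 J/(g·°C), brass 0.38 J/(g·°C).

T_f = Σ m_i c_i T_i / Σ m_i c_i:
T_f = (109.2·393.7 + 560.27·31.88 + 90.29·31.88) / (109.2 + 560.27 + 90.29)
    = 63731 / 759.75 ≈ 83.88 °C

T_f ≈ 83.9 °C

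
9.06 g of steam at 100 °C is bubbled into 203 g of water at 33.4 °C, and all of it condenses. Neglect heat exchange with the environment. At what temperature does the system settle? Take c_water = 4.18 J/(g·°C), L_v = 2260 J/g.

T_f ≈ 59.3 °C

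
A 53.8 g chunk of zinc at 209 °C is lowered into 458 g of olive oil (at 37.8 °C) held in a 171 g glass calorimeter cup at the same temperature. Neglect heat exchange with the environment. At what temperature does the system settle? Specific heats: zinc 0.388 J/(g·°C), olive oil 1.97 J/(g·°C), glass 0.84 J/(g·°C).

T_f ≈ 41.2 °C

Let T be the final temperature. ΣQ_i = 0:
53.8·0.388·(T − 209) + 458·1.97·(T − 37.8) + 171·0.84·(T − 37.8) = 0
1066.8 T = 43898
T = 43898/1066.8 ≈ 41.15 °C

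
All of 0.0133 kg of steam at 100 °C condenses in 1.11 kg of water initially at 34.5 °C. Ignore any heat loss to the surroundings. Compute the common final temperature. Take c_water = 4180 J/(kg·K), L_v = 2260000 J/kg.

Heat gained plus heat lost sum to zero:
latent heat released on condensation: 0.0133×2260000 = 30058; condensate cools 100→T: 0.0133×4180×(T − 100) = 55.59(T − 100); water warms: 1.11×4180×(T − 34.5) = 4639.8(T − 34.5)
4695.4 T = 30058 + 5559.4 + 160073 = 195690
T ≈ 41.68 °C — below 100 °C, confirming all the steam condensed.

T_f ≈ 41.7 °C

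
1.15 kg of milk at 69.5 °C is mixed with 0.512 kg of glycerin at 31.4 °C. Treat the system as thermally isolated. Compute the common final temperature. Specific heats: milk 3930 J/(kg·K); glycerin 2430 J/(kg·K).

T_f ≈ 61.3 °C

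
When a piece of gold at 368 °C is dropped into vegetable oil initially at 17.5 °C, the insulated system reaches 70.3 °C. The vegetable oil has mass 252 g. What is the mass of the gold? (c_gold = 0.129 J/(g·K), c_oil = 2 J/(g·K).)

Conservation of energy gives ΣQ = 0:
m·0.129·(70.3 − 368) + 252·2·(70.3 − 17.5) = 0
-38.4 m = -26611
m = -26611/-38.4 ≈ 692.9 g

m ≈ 693 g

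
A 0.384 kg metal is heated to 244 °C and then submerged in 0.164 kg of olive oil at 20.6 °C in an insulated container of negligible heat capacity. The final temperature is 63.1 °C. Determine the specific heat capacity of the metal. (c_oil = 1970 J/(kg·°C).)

c ≈ 198 J/(kg·°C)

Net heat exchanged in the isolated system is zero:
0.384×c×(63.1 − 244) + 0.164×1970×(63.1 − 20.6) = 0
-69.47 c = -13731
c = -13731/-69.47 ≈ 197.7 J/(kg·°C)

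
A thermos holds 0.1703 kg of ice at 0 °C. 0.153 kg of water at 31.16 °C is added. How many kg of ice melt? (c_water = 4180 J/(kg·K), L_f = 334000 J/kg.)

m_melted ≈ 0.0597 kg

Heat available from the water dropping to 0 °C: 0.153·4180·31.16 = 19928 J.
Fully melting the ice requires m_ice L_f = 0.1703·334000 = 56880 J.
That's not enough to melt it all — equilibrium is at 0 °C with ice remaining.
m_melt = 19928 / L_f = 0.05966 kg.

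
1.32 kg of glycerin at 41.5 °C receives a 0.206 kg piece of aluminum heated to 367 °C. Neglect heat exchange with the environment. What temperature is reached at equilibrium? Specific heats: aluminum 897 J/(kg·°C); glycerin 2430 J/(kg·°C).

Heat lost by the aluminum equals heat gained by the glycerin:
0.206×897×(367 − T) = 1.32×2430×(T − 41.5)
184.78(367 − T) = 3207.6(T − 41.5)
3392.4 T = 200930  ⇒  T ≈ 59.23 °C

T_f ≈ 59.2 °C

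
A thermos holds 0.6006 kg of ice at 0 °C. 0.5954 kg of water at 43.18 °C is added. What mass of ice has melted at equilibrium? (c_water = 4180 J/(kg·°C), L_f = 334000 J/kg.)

m_melted ≈ 0.322 kg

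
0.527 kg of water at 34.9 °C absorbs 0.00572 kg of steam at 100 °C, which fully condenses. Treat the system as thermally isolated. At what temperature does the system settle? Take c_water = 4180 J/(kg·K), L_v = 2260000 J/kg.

Sum of m c ΔT and latent-heat terms is zero:
latent heat released on condensation: 0.00572×2260000 = 12927
  condensate cools 100→T: 0.00572×4180×(T − 100) = 23.91(T − 100)
  original water: 2202.9(T − 34.9)
2226.8 T = 12927 + 2391 + 76880 = 92198
T ≈ 41.40 °C, under the boiling point, so the assumption holds.

T_f ≈ 41.4 °C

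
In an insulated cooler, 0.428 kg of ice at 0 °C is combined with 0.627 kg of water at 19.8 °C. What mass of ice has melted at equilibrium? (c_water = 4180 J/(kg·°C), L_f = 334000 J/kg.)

Water can give up m c ΔT = 0.627×4180×19.8 = 51893 J before reaching 0 °C.
Melting all 0.428 kg of ice would need 0.428×334000 = 142952 J.
Since 51893 < 142952 J, not all the ice melts; equilibrium is at 0 °C.
m_melted×334000 = 51893  ⇒  m_melted ≈ 0.1554 kg.

m_melted ≈ 0.155 kg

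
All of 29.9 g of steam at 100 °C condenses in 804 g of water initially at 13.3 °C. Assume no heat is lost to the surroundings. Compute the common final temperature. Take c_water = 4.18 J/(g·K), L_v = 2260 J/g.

T_f ≈ 35.8 °C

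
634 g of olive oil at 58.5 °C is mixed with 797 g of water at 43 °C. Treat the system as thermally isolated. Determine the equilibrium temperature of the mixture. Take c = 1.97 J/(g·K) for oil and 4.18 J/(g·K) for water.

|Q_oil| = |Q_water|:
634*1.97*(58.5 − T) = 797*4.18*(T − 43)
1249(58.5 − T) = 3331.5(T − 43)
4580.4 T = 216318  ⇒  T ≈ 47.23 °C

T_f ≈ 47.2 °C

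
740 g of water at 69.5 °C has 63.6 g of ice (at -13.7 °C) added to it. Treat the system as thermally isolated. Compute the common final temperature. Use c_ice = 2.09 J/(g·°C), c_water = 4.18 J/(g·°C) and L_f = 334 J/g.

Let T be the final temperature. ΣQ_i = 0:
warm ice to 0 °C: 63.6·2.09·(0 − (-13.7)) = 1821.1
  fusion: m_ice L_f = 63.6·334 = 21242
  meltwater 0→T: 63.6·4.18·T = 265.85 T
  water cools: 740·4.18·(T − 69.5) = 3093.2(T − 69.5)
3359 T = 214977 − 23063 = 191914
T ≈ 57.13 °C (positive, so assuming full melt was valid).

T_f ≈ 57.1 °C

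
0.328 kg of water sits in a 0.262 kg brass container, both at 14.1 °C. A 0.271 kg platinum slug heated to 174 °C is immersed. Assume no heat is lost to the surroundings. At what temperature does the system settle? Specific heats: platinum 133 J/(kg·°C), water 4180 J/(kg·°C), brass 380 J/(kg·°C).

T_f ≈ 17.9 °C

T_f is the heat-capacity-weighted average of the initial temperatures:
T_f = (36.04·174 + 1371·14.1 + 99.56·14.1) / (36.04 + 1371 + 99.56)
    = 27007 / 1506.6 ≈ 17.93 °C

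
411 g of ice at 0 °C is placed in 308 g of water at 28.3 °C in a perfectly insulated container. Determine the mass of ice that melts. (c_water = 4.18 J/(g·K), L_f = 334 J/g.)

Water can give up m c ΔT = 308·4.18·28.3 = 36435 J before reaching 0 °C.
Fully melting the ice requires m_ice L_f = 411·334 = 137274 J.
That's not enough to melt it all — equilibrium is at 0 °C with ice remaining.
m_melt = 36435 / L_f = 109.1 g.

m_melted ≈ 109 g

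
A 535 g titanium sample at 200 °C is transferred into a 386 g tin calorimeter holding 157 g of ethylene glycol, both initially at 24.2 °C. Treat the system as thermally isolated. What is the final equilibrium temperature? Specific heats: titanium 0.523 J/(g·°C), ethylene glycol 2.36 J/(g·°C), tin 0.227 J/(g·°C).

T_f ≈ 90.9 °C

Energy conservation, ΣQ = 0:
535*0.523*(T − 200) + 157*2.36*(T − 24.2) + 386*0.227*(T − 24.2) = 0
279.81(T − 200) + 370.52(T − 24.2) + 87.62(T − 24.2) = 0
737.95 T = 67048
T ≈ 90.86 °C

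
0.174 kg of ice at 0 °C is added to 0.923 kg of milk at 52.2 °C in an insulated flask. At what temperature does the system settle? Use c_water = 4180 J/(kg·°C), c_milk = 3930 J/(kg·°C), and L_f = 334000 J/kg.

T_f ≈ 30.1 °C

Energy balance with sensible and latent terms:
fusion: m_ice L_f = 0.174·334000 = 58116
  warm the meltwater: 727.32 T
  milk cools: 0.923·3930·(T − 52.2) = 3627.4(T − 52.2)
4354.7 T = 189350 − 58116 = 131234
T ≈ 30.14 °C (positive, so assuming full melt was valid).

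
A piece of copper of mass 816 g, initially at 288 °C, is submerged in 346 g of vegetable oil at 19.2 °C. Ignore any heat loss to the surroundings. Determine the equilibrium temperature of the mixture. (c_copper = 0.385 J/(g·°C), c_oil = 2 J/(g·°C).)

|Q_copper| = |Q_oil|:
816×0.385×(288 − T) = 346×2×(T − 19.2)
314.16(288 − T) = 692(T − 19.2)
1006.2 T = 103764  ⇒  T ≈ 103.13 °C

T_f ≈ 103.1 °C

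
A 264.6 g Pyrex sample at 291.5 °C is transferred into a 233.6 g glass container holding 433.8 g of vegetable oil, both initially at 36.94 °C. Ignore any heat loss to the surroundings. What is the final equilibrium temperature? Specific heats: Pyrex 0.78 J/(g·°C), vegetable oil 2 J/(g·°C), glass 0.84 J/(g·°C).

T_f ≈ 78.3 °C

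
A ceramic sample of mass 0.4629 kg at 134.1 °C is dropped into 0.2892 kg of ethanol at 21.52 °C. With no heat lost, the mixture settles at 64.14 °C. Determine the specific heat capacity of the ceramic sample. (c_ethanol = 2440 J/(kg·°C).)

c ≈ 929 J/(kg·°C)

Heat lost by the ceramic sample = heat gained by the ethanol:
0.4629·c·(134.1 − 64.14) = 0.2892·2440·(64.14 − 21.52)
32.38 c = 30075  ⇒  c ≈ 928.7 J/(kg·°C)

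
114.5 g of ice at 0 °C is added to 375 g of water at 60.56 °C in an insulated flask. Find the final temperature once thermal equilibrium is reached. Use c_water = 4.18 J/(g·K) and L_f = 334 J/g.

T_f ≈ 27.7 °C

Energy conservation, ΣQ = 0:
melt ice: 114.5×334 = 38243
  meltwater 0→T: 114.5×4.18×T = 478.61 T
  water: 1567.5(T − 60.56)
2046.1 T = 94928 − 38243 = 56685
T ≈ 27.70 °C — above 0 °C, consistent with complete melting.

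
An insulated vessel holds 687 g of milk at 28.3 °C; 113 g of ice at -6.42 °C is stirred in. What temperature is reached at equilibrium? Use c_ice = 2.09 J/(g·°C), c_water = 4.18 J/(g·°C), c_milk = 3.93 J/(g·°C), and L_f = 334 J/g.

Sum of m c ΔT and latent-heat terms is zero:
warm ice to 0 °C: 113·2.09·(0 − (-6.42)) = 1516.2
  fusion: m_ice L_f = 113·334 = 37742
  meltwater 0→T: 113·4.18·T = 472.34 T
  milk: 2699.9(T − 28.3)
3172.3 T = 76407 − 39258 = 37149
T ≈ 11.71 °C (positive, so assuming full melt was valid).

T_f ≈ 11.7 °C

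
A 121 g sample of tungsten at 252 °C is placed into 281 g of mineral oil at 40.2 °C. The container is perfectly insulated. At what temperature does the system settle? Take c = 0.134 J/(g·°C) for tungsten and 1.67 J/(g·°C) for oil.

T_f = Σ m_i c_i T_i / Σ m_i c_i:
T_f = (16.21*252 + 469.27*40.2) / (16.21 + 469.27)
    = 22951 / 485.48 ≈ 47.27 °C

T_f ≈ 47.3 °C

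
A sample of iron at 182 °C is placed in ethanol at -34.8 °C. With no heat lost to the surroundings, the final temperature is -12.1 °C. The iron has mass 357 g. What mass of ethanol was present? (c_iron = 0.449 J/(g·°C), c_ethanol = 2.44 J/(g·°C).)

Taking heat into each body as positive, Σ m c ΔT = 0:
357×0.449×(-12.1 − 182) + m×2.44×(-12.1 − (-34.8)) = 0
55.39 m = 31113
m = 31113/55.39 ≈ 561.7 g

m ≈ 562 g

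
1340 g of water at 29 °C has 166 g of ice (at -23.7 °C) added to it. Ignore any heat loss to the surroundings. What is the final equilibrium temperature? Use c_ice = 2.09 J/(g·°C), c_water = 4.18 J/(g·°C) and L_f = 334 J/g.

Sum of m c ΔT and latent-heat terms is zero:
warm ice to 0 °C: 166×2.09×(0 − (-23.7)) = 8222.5
  fusion: m_ice L_f = 166×334 = 55444
  warm the meltwater: 693.88 T
  water cools: 1340×4.18×(T − 29) = 5601.2(T − 29)
6295.1 T = 162435 − 63666 = 98768
T ≈ 15.69 °C (positive, so assuming full melt was valid).

T_f ≈ 15.7 °C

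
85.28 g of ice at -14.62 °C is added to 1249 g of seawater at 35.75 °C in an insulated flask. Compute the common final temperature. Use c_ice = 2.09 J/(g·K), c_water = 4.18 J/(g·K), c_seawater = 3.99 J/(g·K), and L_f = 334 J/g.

Net heat exchanged in the isolated system is zero:
warm ice to 0 °C: 85.28·2.09·(0 − (-14.62)) = 2605.8
  fusion: m_ice L_f = 85.28·334 = 28484
  warm the meltwater: 356.47 T
  seawater cools: 1249·3.99·(T − 35.75) = 4983.5(T − 35.75)
5340 T = 178160 − 31089 = 147071
T ≈ 27.54 °C — above 0 °C, consistent with complete melting.

T_f ≈ 27.5 °C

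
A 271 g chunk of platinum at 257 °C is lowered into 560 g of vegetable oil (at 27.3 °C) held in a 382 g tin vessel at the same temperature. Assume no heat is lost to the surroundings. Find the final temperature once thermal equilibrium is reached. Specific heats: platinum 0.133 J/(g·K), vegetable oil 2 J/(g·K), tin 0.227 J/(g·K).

T_f ≈ 34.0 °C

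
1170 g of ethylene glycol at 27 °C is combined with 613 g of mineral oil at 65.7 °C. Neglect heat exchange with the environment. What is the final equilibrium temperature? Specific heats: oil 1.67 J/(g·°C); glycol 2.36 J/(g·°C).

Let T be the final temperature. ΣQ_i = 0:
613×1.67×(T − 65.7) + 1170×2.36×(T − 27) = 0
1023.7(T − 65.7) + 2761.2(T − 27) = 0
3784.9 T = 141810
T ≈ 37.47 °C

T_f ≈ 37.5 °C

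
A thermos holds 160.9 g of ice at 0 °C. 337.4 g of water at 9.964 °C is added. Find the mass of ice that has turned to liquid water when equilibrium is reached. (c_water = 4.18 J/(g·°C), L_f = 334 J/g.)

m_melted ≈ 42.1 g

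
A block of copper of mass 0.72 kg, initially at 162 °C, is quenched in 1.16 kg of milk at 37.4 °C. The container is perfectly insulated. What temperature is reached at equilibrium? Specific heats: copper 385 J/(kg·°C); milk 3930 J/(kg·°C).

T_f ≈ 44.5 °C

Energy conservation, ΣQ = 0:
0.72*385*(T − 162) + 1.16*3930*(T − 37.4) = 0
4836 T = 215406
T ≈ 44.54 °C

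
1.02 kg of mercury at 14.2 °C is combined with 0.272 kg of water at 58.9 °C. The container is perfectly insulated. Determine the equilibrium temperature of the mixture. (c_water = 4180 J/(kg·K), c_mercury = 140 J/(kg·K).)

T_f is the heat-capacity-weighted average of the initial temperatures:
T_f = (1137×58.9 + 142.8×14.2) / (1137 + 142.8)
    = 68995 / 1279.8 ≈ 53.91 °C

T_f ≈ 53.9 °C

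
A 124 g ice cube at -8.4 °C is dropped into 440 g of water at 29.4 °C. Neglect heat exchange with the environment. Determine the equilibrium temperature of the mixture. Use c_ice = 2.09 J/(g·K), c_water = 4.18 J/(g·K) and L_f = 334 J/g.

Sum of m c ΔT and latent-heat terms is zero:
ice -8.4→0 °C: 124·2.09·8.4 = 2176.9; fusion: m_ice L_f = 124·334 = 41416; warm the meltwater: 518.32 T; water: 1839.2(T − 29.4)
2357.5 T = 54072 − 43593 = 10480
T ≈ 4.45 °C. Since T > 0 °C, the all-ice-melts assumption holds.

T_f ≈ 4.4 °C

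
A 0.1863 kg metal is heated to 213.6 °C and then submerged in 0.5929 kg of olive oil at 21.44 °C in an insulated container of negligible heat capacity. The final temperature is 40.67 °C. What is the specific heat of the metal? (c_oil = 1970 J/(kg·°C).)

c ≈ 697 J/(kg·°C)

Setting the total heat transfer to zero:
0.1863·c·(40.67 − 213.6) + 0.5929·1970·(40.67 − 21.44) = 0
-32.22 c = -22461
c = -22461/-32.22 ≈ 697.2 J/(kg·°C)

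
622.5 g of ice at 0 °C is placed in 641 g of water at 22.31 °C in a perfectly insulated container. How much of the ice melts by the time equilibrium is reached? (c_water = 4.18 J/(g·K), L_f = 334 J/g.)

m_melted ≈ 179 g

Water can give up m c ΔT = 641·4.18·22.31 = 59777 J before reaching 0 °C.
To melt every bit of ice: 622.5·334 = 207915 J.
Since 59777 < 207915 J, not all the ice melts; equilibrium is at 0 °C.
m_melt = 59777 / L_f = 179 g.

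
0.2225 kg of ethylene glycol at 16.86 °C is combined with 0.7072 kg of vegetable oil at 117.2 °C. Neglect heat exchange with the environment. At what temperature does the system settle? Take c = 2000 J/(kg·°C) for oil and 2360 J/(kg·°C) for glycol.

With ΣQ=0 the equilibrium temperature is the m·c-weighted mean:
T_f = (1414.4*117.2 + 525.1*16.86) / (1414.4 + 525.1)
    = 174621 / 1939.5 ≈ 90.03 °C

T_f ≈ 90.0 °C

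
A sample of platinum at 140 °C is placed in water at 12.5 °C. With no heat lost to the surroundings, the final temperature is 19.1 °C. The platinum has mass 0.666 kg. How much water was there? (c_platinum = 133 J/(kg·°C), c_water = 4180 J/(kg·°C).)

m ≈ 0.388 kg

Heat lost by the platinum = heat gained by the water:
0.666×133×(140 − 19.1) = m×4180×(19.1 − 12.5)
27588 m = 10709  ⇒  m ≈ 0.3882 kg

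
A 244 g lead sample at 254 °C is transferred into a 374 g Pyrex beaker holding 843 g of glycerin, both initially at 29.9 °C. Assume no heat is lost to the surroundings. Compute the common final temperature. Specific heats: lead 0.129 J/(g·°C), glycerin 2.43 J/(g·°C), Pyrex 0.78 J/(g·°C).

Energy conservation, ΣQ = 0:
244×0.129×(T − 254) + 843×2.43×(T − 29.9) + 374×0.78×(T − 29.9) = 0
31.48(T − 254) + 2048.5(T − 29.9) + 291.72(T − 29.9) = 0
2371.7 T = 77967
T = 77967/2371.7 ≈ 32.87 °C

T_f ≈ 32.9 °C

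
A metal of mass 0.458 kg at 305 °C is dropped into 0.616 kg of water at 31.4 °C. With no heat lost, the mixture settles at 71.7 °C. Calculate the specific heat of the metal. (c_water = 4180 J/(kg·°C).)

Heat gained plus heat lost sum to zero:
0.458×c×(71.7 − 305) + 0.616×4180×(71.7 − 31.4) = 0
-106.85 c = -103768
c = -103768/-106.85 ≈ 971.1 J/(kg·°C)

c ≈ 971 J/(kg·°C)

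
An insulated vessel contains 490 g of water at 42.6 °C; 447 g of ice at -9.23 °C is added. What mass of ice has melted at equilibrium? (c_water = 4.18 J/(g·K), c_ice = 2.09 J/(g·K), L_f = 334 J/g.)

Heat available from the water dropping to 0 °C: 490×4.18×42.6 = 87253 J.
Of that, 447×2.09×9.23 = 8622.9 J goes to bring the ice to 0 °C, leaving 78630 J.
Fully melting the ice requires m_ice L_f = 447×334 = 149298 J.
78630 J < 149298 J, so only part of the ice melts and the system sits at 0 °C.
Mass melted = 78630/334 ≈ 235.4 g.

m_melted ≈ 235 g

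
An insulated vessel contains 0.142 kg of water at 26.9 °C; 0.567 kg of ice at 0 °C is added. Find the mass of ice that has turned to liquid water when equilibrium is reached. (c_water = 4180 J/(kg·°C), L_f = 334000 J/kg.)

m_melted ≈ 0.0478 kg

Water can give up m c ΔT = 0.142×4180×26.9 = 15967 J before reaching 0 °C.
To melt every bit of ice: 0.567×334000 = 189378 J.
That's not enough to melt it all — equilibrium is at 0 °C with ice remaining.
Mass melted = 15967/334000 ≈ 0.0478 kg.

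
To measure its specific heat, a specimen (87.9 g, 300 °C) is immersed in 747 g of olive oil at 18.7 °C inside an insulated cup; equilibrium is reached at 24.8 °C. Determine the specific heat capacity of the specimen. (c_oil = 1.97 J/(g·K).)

m_s c (T_s − T_f) = m_oil c_oil (T_f − T_0):
87.9×c×(300 − 24.8) = 747×1.97×(24.8 − 18.7)
24190 c = 8976.7  ⇒  c ≈ 0.3711 J/(g·K)

c ≈ 0.371 J/(g·K)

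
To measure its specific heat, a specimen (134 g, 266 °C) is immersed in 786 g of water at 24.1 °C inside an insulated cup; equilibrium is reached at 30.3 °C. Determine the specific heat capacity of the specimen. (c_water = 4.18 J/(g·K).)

Heat lost by the specimen = heat gained by the water:
134·c·(266 − 30.3) = 786·4.18·(30.3 − 24.1)
31584 c = 20370  ⇒  c ≈ 0.645 J/(g·K)

c ≈ 0.645 J/(g·K)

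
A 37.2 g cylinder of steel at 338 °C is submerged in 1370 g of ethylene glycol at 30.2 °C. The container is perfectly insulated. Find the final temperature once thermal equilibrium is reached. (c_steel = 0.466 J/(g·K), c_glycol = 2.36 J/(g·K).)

T_f ≈ 31.8 °C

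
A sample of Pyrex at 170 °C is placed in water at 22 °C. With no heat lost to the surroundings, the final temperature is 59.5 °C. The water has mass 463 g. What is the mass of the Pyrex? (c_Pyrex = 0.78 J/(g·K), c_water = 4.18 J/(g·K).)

m ≈ 842 g

Taking heat into each body as positive, Σ m c ΔT = 0:
m×0.78×(59.5 − 170) + 463×4.18×(59.5 − 22) = 0
-86.19 m = -72575
m = -72575/-86.19 ≈ 842 g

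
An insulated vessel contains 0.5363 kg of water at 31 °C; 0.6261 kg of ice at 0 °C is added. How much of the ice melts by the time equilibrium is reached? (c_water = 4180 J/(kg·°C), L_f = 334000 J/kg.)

m_melted ≈ 0.208 kg

Water can give up m c ΔT = 0.5363×4180×31 = 69494 J before reaching 0 °C.
To melt every bit of ice: 0.6261×334000 = 209117 J.
Since 69494 < 209117 J, not all the ice melts; equilibrium is at 0 °C.
m_melt = 69494 / L_f = 0.2081 kg.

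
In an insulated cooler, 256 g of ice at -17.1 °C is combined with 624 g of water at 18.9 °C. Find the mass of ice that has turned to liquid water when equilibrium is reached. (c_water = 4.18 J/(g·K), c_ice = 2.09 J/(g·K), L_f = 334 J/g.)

Water can give up m c ΔT = 624×4.18×18.9 = 49297 J before reaching 0 °C.
Of that, 256×2.09×17.1 = 9149.2 J goes to bring the ice to 0 °C, leaving 40148 J.
To melt every bit of ice: 256×334 = 85504 J.
Since 40148 < 85504 J, not all the ice melts; equilibrium is at 0 °C.
Mass melted = 40148/334 ≈ 120.2 g.

m_melted ≈ 120 g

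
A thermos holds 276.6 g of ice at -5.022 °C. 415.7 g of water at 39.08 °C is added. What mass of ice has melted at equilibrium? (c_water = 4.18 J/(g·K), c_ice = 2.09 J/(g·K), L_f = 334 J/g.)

m_melted ≈ 195 g

Cooling the water to 0 °C releases 415.7·4.18·39.08 = 67906 J.
Of that, 276.6·2.09·5.022 = 2903.2 J goes to bring the ice to 0 °C, leaving 65003 J.
To melt every bit of ice: 276.6·334 = 92384 J.
65003 J < 92384 J, so only part of the ice melts and the system sits at 0 °C.
m_melted·334 = 65003  ⇒  m_melted ≈ 194.6 g.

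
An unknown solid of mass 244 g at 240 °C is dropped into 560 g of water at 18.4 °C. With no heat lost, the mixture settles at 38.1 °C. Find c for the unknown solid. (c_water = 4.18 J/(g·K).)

c ≈ 0.936 J/(g·K)

Energy conservation, ΣQ = 0:
244×c×(38.1 − 240) + 560×4.18×(38.1 − 18.4) = 0
-49264 c = -46114
c = -46114/-49264 ≈ 0.9361 J/(g·K)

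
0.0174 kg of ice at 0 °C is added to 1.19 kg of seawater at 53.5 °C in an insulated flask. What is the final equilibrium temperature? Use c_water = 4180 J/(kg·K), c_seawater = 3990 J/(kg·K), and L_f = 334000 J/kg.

T_f ≈ 51.5 °C

Net heat exchanged in the isolated system is zero:
fusion: m_ice L_f = 0.0174·334000 = 5811.6; warm the meltwater: 72.73 T; seawater cools: 1.19·3990·(T − 53.5) = 4748.1(T − 53.5)
4820.8 T = 254023 − 5811.6 = 248212
T ≈ 51.49 °C (positive, so assuming full melt was valid).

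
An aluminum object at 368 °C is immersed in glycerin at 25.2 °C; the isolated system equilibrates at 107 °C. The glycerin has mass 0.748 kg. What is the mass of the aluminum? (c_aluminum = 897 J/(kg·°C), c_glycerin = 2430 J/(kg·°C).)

m ≈ 0.635 kg

Let T be the final temperature. ΣQ_i = 0:
m·897·(107 − 368) + 0.748·2430·(107 − 25.2) = 0
-234117 m = -148683
m = -148683/-234117 ≈ 0.6351 kg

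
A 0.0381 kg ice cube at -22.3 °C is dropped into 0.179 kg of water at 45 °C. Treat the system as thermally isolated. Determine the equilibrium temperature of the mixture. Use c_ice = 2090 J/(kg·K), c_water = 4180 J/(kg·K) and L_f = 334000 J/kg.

T_f ≈ 21.1 °C

Heat gained plus heat lost sum to zero:
ice -22.3→0 °C: 0.0381·2090·22.3 = 1775.7; melt ice: 0.0381·334000 = 12725; meltwater 0→T: 0.0381·4180·T = 159.26 T; water: 748.22(T − 45)
907.48 T = 33670 − 14501 = 19169
T ≈ 21.12 °C (positive, so assuming full melt was valid).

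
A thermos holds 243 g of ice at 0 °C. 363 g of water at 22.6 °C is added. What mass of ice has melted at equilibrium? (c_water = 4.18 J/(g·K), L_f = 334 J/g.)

Water can give up m c ΔT = 363·4.18·22.6 = 34292 J before reaching 0 °C.
Melting all 243 g of ice would need 243·334 = 81162 J.
34292 J < 81162 J, so only part of the ice melts and the system sits at 0 °C.
m_melt = 34292 / L_f = 102.7 g.

m_melted ≈ 103 g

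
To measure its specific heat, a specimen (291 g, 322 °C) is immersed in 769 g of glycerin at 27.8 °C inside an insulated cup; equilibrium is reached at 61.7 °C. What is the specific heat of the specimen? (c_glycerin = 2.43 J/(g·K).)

Conservation of energy gives ΣQ = 0:
291×c×(61.7 − 322) + 769×2.43×(61.7 − 27.8) = 0
-75747 c = -63348
c = -63348/-75747 ≈ 0.8363 J/(g·K)

c ≈ 0.836 J/(g·K)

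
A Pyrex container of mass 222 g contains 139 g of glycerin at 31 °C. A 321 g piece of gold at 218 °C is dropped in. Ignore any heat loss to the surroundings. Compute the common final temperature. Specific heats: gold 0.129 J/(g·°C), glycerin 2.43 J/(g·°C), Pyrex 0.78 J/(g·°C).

Taking heat into each body as positive, Σ m c ΔT = 0:
321×0.129×(T − 218) + 139×2.43×(T − 31) + 222×0.78×(T − 31) = 0
552.34 T = 24866
T = 24866 / 552.34 = 45 °C

T_f ≈ 45.0 °C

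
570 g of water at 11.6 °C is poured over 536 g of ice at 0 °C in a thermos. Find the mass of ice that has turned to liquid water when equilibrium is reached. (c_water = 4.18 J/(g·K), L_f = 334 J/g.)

m_melted ≈ 82.7 g

Heat available from the water dropping to 0 °C: 570×4.18×11.6 = 27638 J.
Melting all 536 g of ice would need 536×334 = 179024 J.
That's not enough to melt it all — equilibrium is at 0 °C with ice remaining.
m_melt = 27638 / L_f = 82.75 g.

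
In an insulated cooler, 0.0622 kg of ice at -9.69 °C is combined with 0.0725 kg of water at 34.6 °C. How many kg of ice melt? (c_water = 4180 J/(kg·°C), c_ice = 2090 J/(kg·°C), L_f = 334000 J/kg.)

m_melted ≈ 0.0276 kg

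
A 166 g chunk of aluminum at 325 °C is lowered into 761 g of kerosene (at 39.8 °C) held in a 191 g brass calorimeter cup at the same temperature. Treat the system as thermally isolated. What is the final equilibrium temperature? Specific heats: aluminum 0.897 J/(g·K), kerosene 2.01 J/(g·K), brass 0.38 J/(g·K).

Net heat exchanged in the isolated system is zero:
166·0.897·(T − 325) + 761·2.01·(T − 39.8) + 191·0.38·(T − 39.8) = 0
(148.9 + 1529.6 + 72.58) T = 148.9·325 + 1529.6·39.8 + 72.58·39.8
T = 112160/1751.1 ≈ 64.05 °C

T_f ≈ 64.1 °C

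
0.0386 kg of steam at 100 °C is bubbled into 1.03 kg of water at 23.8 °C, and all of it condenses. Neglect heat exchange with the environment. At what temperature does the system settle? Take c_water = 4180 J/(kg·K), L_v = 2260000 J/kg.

Energy balance with sensible and latent terms:
latent heat released on condensation: 0.0386·2260000 = 87236
  condensed water 100 °C→T: 161.35(T − 100)
  original water: 4305.4(T − 23.8)
4466.7 T = 87236 + 16135 + 102469 = 205839
T ≈ 46.08 °C (< 100 °C, so full condensation is consistent).

T_f ≈ 46.1 °C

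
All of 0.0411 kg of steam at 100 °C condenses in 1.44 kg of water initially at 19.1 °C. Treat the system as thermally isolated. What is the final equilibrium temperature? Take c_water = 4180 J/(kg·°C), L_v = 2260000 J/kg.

T_f ≈ 36.3 °C

Setting the total heat transfer to zero:
latent heat released on condensation: 0.0411×2260000 = 92886; condensed water 100 °C→T: 171.8(T − 100); water warms: 1.44×4180×(T − 19.1) = 6019.2(T − 19.1)
6191 T = 92886 + 17180 + 114967 = 225033
T ≈ 36.35 °C — below 100 °C, confirming all the steam condensed.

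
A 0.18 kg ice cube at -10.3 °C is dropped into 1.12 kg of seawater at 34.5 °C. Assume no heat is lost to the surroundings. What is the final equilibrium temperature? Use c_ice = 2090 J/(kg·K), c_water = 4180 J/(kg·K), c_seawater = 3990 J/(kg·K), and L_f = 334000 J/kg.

T_f ≈ 17.3 °C

Net heat exchanged in the isolated system is zero:
warm ice to 0 °C: 0.18×2090×(0 − (-10.3)) = 3874.9
  fusion: m_ice L_f = 0.18×334000 = 60120
  meltwater 0→T: 0.18×4180×T = 752.4 T
  seawater cools: 1.12×3990×(T − 34.5) = 4468.8(T − 34.5)
5221.2 T = 154174 − 63995 = 90179
T ≈ 17.27 °C (positive, so assuming full melt was valid).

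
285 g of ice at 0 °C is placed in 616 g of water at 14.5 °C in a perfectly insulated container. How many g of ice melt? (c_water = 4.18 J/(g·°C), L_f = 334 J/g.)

Water can give up m c ΔT = 616×4.18×14.5 = 37336 J before reaching 0 °C.
Fully melting the ice requires m_ice L_f = 285×334 = 95190 J.
37336 J < 95190 J, so only part of the ice melts and the system sits at 0 °C.
Mass melted = 37336/334 ≈ 111.8 g.

m_melted ≈ 112 g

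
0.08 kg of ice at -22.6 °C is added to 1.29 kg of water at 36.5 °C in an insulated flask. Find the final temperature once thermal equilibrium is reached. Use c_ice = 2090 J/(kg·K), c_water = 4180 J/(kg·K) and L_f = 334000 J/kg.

Let T be the final temperature. ΣQ_i = 0:
ice -22.6→0 °C: 0.08·2090·22.6 = 3778.7; melt ice: 0.08·334000 = 26720; meltwater 0→T: 0.08·4180·T = 334.4 T; water cools: 1.29·4180·(T − 36.5) = 5392.2(T − 36.5)
5726.6 T = 196815 − 30499 = 166317
T ≈ 29.04 °C (positive, so assuming full melt was valid).

T_f ≈ 29.0 °C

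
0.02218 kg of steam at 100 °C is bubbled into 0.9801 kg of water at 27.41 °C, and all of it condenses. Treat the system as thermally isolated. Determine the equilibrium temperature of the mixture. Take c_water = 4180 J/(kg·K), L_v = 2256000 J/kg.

T_f ≈ 41.0 °C

Energy conservation, ΣQ = 0:
condense steam: −0.02218×2256000 = −50038
  condensate cools 100→T: 0.02218×4180×(T − 100) = 92.71(T − 100)
  original water: 4096.8(T − 27.41)
4189.5 T = 50038 + 9271.2 + 112294 = 171603
T ≈ 40.96 °C, under the boiling point, so the assumption holds.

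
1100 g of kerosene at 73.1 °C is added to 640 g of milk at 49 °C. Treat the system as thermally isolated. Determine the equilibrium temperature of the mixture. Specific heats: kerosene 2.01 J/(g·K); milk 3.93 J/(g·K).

Conservation of energy gives ΣQ = 0:
1100·2.01·(T − 73.1) + 640·3.93·(T − 49) = 0
4726.2 T = 284869
T = 284869 / 4726.2 = 60.3 °C

T_f ≈ 60.3 °C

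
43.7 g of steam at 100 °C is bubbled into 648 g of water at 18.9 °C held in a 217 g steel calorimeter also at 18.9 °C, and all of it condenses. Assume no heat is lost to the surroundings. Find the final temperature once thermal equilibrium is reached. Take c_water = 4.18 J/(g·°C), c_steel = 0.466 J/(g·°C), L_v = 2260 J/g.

Taking heat into each body as positive, Σ m c ΔT = 0:
latent heat released on condensation: 43.7·2260 = 98762
  condensed water 100 °C→T: 182.67(T − 100)
  water warms: 648·4.18·(T − 18.9) = 2708.6(T − 18.9)
  cup: 101.12(T − 18.9)
2992.4 T = 98762 + 18267 + 53105 = 170133
T ≈ 56.85 °C (< 100 °C, so full condensation is consistent).

T_f ≈ 56.9 °C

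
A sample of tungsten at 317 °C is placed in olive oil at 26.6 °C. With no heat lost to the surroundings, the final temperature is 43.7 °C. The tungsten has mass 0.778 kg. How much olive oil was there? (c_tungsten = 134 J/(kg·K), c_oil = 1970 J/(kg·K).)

m ≈ 0.846 kg

Setting the total heat transfer to zero:
0.778×134×(43.7 − 317) + m×1970×(43.7 − 26.6) = 0
33687 m = 28492
m = 28492/33687 ≈ 0.8458 kg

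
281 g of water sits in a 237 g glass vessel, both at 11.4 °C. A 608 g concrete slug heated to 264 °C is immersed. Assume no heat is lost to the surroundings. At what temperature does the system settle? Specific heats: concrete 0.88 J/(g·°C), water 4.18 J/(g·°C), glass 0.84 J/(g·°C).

T_f is the heat-capacity-weighted average of the initial temperatures:
T_f = (535.04×264 + 1174.6×11.4 + 199.08×11.4) / (535.04 + 1174.6 + 199.08)
    = 156910 / 1908.7 ≈ 82.21 °C

T_f ≈ 82.2 °C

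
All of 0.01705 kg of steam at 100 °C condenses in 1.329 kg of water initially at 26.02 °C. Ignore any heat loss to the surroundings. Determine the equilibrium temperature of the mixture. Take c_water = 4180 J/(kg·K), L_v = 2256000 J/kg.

T_f ≈ 33.8 °C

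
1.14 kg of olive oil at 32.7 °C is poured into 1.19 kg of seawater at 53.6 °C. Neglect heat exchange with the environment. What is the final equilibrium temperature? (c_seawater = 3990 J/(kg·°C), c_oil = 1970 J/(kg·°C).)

|Q_seawater| = |Q_oil|:
1.19*3990*(53.6 − T) = 1.14*1970*(T − 32.7)
4748.1(53.6 − T) = 2245.8(T − 32.7)
6993.9 T = 327936  ⇒  T ≈ 46.89 °C

T_f ≈ 46.9 °C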